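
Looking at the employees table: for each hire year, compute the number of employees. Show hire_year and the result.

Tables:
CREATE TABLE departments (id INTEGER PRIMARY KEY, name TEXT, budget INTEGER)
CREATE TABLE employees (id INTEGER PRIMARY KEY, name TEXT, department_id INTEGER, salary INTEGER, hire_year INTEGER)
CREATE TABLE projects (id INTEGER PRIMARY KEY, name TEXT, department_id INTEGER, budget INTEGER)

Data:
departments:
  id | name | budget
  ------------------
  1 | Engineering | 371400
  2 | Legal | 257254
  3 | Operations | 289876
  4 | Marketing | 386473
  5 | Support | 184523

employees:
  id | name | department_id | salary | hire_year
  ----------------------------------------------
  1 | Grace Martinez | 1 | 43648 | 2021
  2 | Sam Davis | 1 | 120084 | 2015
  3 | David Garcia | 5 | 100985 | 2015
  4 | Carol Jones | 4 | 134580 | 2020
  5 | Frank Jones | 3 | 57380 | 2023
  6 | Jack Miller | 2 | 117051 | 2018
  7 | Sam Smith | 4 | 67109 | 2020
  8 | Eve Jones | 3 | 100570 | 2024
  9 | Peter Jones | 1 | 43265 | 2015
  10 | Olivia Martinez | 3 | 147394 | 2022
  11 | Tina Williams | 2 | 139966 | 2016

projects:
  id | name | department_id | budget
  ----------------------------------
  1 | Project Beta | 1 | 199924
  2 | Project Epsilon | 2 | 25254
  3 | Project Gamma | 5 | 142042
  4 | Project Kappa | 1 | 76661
SELECT hire_year, COUNT(*) AS n FROM employees GROUP BY hire_year

Execution result:
hire_year | n
2015 | 3
2016 | 1
2018 | 1
2020 | 2
2021 | 1
2022 | 1
2023 | 1
2024 | 1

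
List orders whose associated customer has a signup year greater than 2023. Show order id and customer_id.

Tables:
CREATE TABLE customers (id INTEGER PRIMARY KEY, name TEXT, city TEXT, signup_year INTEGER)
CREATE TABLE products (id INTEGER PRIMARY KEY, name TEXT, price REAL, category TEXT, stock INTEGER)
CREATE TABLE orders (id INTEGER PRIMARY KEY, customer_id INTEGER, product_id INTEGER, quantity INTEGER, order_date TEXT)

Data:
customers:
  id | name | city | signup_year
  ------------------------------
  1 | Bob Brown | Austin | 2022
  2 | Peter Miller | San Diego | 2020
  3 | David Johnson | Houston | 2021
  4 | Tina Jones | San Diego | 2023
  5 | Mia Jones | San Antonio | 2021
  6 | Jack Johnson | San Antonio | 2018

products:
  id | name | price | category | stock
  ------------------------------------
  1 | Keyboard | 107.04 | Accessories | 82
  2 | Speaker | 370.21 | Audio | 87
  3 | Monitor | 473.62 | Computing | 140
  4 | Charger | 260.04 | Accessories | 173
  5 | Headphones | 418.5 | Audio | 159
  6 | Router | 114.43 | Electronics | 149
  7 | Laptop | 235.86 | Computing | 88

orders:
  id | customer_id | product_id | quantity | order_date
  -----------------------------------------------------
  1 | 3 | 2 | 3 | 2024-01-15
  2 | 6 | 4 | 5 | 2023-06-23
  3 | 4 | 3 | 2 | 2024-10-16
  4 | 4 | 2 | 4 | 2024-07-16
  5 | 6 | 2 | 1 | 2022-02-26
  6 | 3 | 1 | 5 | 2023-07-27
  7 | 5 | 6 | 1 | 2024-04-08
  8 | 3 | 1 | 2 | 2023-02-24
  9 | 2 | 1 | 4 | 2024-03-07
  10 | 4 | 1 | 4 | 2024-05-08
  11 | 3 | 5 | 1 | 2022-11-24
SELECT id, customer_id FROM orders WHERE customer_id IN (SELECT id FROM customers WHERE signup_year > 2023)

Execution result:
(no rows)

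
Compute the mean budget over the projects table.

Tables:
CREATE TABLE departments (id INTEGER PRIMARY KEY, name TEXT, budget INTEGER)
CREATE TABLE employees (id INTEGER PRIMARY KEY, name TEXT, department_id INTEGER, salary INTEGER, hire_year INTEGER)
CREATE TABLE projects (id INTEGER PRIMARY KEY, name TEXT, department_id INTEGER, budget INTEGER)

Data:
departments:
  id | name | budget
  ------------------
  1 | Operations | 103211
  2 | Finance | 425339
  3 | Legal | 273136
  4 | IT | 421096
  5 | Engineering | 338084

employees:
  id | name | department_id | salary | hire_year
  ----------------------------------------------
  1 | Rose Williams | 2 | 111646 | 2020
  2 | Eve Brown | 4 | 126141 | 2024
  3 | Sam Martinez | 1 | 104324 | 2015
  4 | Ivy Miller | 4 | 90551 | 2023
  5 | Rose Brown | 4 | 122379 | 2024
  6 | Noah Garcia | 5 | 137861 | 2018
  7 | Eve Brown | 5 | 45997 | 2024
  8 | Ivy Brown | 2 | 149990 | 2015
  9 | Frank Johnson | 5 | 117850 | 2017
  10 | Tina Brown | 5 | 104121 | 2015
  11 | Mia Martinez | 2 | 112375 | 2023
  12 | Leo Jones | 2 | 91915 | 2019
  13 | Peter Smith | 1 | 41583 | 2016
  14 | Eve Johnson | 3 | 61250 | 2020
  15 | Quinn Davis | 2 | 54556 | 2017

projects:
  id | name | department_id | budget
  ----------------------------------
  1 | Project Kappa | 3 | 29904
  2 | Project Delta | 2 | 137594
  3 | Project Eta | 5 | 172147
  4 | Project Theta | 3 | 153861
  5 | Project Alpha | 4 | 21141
SELECT AVG(budget) FROM projects

Execution result:
102929.40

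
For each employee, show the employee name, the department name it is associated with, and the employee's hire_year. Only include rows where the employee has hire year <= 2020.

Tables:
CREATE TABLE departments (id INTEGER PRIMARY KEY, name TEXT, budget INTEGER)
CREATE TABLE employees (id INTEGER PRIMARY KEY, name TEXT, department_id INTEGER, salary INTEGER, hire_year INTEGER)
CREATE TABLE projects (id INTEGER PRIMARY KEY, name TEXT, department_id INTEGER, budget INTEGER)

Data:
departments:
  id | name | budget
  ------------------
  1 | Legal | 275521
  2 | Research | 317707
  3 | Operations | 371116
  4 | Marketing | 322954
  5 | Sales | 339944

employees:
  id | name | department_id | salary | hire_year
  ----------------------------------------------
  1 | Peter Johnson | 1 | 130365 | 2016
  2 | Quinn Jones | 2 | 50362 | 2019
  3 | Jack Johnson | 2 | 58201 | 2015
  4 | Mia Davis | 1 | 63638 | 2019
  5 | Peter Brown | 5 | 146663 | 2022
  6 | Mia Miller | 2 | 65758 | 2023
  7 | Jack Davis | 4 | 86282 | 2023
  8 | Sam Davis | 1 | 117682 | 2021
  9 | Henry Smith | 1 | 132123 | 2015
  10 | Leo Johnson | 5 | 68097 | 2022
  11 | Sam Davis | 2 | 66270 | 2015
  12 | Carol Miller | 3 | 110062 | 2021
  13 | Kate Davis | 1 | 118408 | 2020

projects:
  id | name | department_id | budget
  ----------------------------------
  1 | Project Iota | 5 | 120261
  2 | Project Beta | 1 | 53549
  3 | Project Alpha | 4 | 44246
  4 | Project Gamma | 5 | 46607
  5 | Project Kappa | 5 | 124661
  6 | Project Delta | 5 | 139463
SELECT c.name, p.name AS department, c.hire_year FROM employees c JOIN departments p ON c.department_id = p.id WHERE c.hire_year <= 2020

Execution result:
name | department | hire_year
Peter Johnson | Legal | 2016
Quinn Jones | Research | 2019
Jack Johnson | Research | 2015
Mia Davis | Legal | 2019
Henry Smith | Legal | 2015
Sam Davis | Research | 2015
Kate Davis | Legal | 2020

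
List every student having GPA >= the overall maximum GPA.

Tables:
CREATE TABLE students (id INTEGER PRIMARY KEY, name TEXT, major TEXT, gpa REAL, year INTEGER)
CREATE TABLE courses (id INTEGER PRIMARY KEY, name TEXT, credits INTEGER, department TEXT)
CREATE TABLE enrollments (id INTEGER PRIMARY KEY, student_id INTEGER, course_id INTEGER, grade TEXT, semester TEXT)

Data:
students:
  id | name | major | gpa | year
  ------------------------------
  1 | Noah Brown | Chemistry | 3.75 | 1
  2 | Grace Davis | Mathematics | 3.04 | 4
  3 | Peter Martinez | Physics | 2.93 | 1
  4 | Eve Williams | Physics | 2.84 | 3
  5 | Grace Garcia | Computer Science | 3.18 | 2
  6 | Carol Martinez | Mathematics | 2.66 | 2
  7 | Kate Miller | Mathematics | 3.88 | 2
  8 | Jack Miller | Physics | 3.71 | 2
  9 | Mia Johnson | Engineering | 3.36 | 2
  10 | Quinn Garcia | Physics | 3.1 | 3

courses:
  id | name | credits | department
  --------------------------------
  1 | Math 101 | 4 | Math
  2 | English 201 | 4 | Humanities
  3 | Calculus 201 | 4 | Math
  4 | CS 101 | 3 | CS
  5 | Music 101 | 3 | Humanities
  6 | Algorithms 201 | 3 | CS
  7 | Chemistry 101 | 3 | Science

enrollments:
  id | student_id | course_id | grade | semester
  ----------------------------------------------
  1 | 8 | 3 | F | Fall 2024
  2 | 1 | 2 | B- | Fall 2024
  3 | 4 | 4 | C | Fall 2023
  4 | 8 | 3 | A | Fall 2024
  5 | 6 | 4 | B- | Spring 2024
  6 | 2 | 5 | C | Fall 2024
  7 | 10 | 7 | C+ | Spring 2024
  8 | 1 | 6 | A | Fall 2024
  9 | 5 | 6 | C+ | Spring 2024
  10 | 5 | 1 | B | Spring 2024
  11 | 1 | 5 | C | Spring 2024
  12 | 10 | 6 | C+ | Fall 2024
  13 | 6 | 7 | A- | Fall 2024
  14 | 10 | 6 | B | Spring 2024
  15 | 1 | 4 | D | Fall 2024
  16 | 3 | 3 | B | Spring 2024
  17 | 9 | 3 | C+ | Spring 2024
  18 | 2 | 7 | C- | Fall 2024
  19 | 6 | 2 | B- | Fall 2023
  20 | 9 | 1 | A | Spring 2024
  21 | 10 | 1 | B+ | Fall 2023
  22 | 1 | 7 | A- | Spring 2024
SELECT name, gpa FROM students WHERE gpa >= (SELECT MAX(gpa) FROM students)

Execution result:
name | gpa
Kate Miller | 3.88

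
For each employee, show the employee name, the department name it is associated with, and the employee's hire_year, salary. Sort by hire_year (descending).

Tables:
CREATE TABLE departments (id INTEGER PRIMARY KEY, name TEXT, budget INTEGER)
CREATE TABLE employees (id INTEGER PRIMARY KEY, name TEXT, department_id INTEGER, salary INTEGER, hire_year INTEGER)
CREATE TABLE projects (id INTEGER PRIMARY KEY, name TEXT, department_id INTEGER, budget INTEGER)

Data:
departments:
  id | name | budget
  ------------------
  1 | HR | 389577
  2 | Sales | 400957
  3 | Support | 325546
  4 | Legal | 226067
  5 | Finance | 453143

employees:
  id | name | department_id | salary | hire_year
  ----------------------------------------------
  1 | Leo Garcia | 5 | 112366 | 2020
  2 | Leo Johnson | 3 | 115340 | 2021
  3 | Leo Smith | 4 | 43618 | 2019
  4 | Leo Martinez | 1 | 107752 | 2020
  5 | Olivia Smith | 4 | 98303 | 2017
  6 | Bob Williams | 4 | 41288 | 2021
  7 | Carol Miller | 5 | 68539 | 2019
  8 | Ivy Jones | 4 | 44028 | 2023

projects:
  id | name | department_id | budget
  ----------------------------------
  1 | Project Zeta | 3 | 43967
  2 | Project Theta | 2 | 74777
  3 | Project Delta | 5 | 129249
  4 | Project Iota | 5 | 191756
SELECT c.name, p.name AS department, c.hire_year, c.salary FROM employees c JOIN departments p ON c.department_id = p.id ORDER BY c.hire_year DESC

Execution result:
name | department | hire_year | salary
Ivy Jones | Legal | 2023 | 44028
Leo Johnson | Support | 2021 | 115340
Bob Williams | Legal | 2021 | 41288
Leo Garcia | Finance | 2020 | 112366
Leo Martinez | HR | 2020 | 107752
Leo Smith | Legal | 2019 | 43618
Carol Miller | Finance | 2019 | 68539
Olivia Smith | Legal | 2017 | 98303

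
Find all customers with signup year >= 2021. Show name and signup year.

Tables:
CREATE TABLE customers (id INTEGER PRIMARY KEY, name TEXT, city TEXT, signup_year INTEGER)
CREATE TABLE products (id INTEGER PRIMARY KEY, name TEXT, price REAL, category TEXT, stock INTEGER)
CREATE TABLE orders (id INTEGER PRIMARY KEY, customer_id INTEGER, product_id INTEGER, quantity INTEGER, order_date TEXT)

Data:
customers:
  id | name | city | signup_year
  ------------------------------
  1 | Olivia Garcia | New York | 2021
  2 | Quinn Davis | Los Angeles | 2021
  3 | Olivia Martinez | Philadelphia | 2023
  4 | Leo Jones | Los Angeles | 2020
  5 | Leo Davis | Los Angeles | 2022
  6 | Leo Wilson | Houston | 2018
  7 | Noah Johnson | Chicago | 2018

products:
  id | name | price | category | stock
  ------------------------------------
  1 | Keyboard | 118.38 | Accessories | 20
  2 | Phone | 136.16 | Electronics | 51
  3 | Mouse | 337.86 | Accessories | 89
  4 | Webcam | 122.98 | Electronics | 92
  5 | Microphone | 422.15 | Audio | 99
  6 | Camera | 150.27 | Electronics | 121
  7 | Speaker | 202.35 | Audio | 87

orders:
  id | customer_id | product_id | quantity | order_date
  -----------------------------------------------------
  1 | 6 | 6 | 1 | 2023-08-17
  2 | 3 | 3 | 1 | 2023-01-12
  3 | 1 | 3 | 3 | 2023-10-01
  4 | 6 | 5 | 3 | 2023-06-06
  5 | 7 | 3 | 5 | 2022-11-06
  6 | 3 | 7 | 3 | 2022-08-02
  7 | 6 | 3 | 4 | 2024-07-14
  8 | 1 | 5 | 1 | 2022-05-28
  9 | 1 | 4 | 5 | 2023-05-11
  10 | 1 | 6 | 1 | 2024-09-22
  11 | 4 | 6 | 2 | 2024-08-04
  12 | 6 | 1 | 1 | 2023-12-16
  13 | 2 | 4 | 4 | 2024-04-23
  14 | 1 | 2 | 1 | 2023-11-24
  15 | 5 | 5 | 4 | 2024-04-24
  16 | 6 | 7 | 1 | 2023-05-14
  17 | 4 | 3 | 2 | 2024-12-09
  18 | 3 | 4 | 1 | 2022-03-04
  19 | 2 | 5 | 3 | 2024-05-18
SELECT name, signup_year FROM customers WHERE signup_year >= 2021

Execution result:
name | signup_year
Olivia Garcia | 2021
Quinn Davis | 2021
Olivia Martinez | 2023
Leo Davis | 2022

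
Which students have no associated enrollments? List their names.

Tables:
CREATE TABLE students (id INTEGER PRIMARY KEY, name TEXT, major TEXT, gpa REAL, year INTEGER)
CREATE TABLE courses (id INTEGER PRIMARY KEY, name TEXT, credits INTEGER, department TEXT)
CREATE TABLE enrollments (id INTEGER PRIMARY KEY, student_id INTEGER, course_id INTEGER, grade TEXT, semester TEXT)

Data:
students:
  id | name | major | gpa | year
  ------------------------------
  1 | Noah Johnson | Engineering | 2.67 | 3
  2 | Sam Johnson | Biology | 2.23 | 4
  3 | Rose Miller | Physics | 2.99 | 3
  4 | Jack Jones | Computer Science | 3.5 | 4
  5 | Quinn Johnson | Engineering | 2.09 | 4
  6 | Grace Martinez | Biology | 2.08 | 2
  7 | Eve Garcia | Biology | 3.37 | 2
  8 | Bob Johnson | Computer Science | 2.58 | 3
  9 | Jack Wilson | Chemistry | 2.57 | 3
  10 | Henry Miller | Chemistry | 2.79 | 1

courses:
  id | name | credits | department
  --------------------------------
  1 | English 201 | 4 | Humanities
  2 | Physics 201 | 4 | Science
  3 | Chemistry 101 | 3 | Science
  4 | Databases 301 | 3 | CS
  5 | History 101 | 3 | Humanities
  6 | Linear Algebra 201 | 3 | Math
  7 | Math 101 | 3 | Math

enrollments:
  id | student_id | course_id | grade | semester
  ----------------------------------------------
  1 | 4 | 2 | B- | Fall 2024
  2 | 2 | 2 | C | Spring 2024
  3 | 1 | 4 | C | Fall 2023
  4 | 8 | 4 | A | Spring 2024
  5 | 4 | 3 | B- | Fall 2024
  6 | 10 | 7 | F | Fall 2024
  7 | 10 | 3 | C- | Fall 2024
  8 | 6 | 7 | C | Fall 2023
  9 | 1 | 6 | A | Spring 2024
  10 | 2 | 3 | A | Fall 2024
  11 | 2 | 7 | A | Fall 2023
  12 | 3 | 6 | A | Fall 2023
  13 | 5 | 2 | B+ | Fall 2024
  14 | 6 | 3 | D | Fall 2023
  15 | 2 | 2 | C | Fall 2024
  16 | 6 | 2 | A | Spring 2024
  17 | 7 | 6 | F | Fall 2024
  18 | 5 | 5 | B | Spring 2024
SELECT p.name FROM students p LEFT JOIN enrollments c ON c.student_id = p.id WHERE c.id IS NULL

Execution result:
Jack Wilson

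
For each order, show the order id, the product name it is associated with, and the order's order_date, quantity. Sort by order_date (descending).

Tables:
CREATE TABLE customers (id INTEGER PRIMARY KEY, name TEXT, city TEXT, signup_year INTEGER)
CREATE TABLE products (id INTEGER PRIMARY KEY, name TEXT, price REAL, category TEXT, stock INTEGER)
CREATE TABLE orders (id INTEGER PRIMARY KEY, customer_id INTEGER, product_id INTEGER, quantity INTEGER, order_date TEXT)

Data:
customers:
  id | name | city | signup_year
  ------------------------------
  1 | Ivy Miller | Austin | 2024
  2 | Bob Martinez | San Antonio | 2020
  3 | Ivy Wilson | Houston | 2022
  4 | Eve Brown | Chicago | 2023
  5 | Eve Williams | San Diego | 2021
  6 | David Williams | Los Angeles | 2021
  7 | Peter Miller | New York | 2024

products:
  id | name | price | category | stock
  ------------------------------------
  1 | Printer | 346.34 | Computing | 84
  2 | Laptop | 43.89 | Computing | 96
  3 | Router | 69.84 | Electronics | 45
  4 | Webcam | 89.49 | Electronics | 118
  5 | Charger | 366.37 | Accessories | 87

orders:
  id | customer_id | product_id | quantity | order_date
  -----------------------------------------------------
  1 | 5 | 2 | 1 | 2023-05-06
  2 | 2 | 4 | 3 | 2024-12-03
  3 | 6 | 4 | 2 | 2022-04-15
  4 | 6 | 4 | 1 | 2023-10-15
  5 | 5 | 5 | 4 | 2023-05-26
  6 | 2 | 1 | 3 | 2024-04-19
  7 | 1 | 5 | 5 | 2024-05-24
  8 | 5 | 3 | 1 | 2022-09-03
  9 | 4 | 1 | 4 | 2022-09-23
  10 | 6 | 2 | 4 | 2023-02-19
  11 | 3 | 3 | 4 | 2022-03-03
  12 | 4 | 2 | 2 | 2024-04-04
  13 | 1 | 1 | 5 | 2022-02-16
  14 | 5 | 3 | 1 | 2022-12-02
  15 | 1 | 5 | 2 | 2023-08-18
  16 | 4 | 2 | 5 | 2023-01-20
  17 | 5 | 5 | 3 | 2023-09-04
SELECT c.id, p.name AS product, c.order_date, c.quantity FROM orders c JOIN products p ON c.product_id = p.id ORDER BY c.order_date DESC

Execution result:
id | product | order_date | quantity
2 | Webcam | 2024-12-03 | 3
7 | Charger | 2024-05-24 | 5
6 | Printer | 2024-04-19 | 3
12 | Laptop | 2024-04-04 | 2
4 | Webcam | 2023-10-15 | 1
17 | Charger | 2023-09-04 | 3
15 | Charger | 2023-08-18 | 2
5 | Charger | 2023-05-26 | 4
1 | Laptop | 2023-05-06 | 1
10 | Laptop | 2023-02-19 | 4
16 | Laptop | 2023-01-20 | 5
14 | Router | 2022-12-02 | 1
9 | Printer | 2022-09-23 | 4
8 | Router | 2022-09-03 | 1
3 | Webcam | 2022-04-15 | 2
11 | Router | 2022-03-03 | 4
13 | Printer | 2022-02-16 | 5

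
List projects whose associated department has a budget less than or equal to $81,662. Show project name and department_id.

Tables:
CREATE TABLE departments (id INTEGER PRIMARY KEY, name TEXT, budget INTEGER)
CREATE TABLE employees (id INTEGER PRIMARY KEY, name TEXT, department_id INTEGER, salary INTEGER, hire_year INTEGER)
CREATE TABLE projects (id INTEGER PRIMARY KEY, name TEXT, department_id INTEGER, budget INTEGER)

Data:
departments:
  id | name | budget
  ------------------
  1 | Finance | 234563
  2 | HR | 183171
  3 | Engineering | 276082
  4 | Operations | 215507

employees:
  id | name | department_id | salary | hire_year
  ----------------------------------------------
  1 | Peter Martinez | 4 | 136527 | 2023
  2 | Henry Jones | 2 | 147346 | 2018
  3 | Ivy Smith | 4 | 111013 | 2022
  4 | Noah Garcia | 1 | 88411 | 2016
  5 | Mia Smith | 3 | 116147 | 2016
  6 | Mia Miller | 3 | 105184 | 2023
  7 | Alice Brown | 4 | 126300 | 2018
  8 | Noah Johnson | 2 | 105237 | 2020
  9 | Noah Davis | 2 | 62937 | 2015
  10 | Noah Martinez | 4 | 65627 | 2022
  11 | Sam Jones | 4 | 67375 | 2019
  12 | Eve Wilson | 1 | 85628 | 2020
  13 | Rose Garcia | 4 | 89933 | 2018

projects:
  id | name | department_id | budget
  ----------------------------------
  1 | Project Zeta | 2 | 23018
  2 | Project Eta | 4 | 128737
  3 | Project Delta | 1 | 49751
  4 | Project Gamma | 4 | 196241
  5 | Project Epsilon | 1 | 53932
SELECT name, department_id FROM projects WHERE department_id IN (SELECT id FROM departments WHERE budget <= 81662)

Execution result:
(no rows)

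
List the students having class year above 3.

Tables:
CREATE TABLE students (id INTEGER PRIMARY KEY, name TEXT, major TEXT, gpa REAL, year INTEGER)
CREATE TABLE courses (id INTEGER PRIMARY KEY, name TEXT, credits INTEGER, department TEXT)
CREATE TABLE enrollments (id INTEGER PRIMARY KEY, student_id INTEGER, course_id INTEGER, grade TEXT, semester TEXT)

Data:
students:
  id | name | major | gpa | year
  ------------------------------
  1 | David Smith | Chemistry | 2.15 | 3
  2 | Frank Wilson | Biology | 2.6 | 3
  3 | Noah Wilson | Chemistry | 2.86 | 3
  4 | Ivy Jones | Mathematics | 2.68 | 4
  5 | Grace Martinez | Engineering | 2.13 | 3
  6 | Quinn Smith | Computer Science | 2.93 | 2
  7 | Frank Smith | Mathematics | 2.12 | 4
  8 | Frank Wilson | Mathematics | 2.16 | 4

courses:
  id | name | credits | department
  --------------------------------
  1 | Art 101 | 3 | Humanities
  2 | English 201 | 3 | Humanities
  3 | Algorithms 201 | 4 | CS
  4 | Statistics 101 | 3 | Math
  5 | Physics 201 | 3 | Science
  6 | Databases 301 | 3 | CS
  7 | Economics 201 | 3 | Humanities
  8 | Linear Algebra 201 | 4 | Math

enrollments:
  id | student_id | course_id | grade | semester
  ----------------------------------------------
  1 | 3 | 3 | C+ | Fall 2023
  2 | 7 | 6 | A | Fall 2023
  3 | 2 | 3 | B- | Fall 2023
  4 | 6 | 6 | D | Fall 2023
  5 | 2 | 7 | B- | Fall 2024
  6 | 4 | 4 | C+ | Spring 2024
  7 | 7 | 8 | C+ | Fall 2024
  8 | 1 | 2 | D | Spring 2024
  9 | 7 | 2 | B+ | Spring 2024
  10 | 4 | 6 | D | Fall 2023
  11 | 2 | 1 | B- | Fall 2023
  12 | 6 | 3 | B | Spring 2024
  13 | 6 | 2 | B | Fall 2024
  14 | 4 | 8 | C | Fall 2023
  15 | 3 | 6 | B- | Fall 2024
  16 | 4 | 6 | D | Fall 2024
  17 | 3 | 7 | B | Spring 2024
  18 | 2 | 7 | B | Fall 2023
SELECT name, year FROM students WHERE year > 3

Execution result:
name | year
Ivy Jones | 4
Frank Smith | 4
Frank Wilson | 4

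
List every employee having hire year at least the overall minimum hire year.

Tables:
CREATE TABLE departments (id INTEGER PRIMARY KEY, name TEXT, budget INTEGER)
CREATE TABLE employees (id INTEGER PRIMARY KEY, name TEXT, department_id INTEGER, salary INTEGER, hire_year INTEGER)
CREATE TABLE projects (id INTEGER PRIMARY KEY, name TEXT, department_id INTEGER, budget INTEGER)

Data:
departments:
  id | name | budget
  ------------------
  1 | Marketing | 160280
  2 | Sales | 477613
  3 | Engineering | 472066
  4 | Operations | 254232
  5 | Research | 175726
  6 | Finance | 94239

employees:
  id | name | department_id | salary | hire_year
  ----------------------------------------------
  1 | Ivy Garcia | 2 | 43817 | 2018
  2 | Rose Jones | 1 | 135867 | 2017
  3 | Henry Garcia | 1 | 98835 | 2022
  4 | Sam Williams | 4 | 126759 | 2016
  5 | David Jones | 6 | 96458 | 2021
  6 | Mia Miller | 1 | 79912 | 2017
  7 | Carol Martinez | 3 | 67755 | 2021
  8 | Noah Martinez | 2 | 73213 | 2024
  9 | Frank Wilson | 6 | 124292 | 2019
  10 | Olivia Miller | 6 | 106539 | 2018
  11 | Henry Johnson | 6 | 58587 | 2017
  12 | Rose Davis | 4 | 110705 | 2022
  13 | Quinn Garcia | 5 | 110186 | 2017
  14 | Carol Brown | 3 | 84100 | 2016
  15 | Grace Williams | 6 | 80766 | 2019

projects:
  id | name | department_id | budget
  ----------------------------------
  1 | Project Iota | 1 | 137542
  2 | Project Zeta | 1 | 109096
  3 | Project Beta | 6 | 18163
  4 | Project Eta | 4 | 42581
SELECT name, hire_year FROM employees WHERE hire_year >= (SELECT MIN(hire_year) FROM employees)

Execution result:
name | hire_year
Ivy Garcia | 2018
Rose Jones | 2017
Henry Garcia | 2022
Sam Williams | 2016
David Jones | 2021
Mia Miller | 2017
Carol Martinez | 2021
Noah Martinez | 2024
Frank Wilson | 2019
Olivia Miller | 2018
Henry Johnson | 2017
Rose Davis | 2022
Quinn Garcia | 2017
Carol Brown | 2016
Grace Williams | 2019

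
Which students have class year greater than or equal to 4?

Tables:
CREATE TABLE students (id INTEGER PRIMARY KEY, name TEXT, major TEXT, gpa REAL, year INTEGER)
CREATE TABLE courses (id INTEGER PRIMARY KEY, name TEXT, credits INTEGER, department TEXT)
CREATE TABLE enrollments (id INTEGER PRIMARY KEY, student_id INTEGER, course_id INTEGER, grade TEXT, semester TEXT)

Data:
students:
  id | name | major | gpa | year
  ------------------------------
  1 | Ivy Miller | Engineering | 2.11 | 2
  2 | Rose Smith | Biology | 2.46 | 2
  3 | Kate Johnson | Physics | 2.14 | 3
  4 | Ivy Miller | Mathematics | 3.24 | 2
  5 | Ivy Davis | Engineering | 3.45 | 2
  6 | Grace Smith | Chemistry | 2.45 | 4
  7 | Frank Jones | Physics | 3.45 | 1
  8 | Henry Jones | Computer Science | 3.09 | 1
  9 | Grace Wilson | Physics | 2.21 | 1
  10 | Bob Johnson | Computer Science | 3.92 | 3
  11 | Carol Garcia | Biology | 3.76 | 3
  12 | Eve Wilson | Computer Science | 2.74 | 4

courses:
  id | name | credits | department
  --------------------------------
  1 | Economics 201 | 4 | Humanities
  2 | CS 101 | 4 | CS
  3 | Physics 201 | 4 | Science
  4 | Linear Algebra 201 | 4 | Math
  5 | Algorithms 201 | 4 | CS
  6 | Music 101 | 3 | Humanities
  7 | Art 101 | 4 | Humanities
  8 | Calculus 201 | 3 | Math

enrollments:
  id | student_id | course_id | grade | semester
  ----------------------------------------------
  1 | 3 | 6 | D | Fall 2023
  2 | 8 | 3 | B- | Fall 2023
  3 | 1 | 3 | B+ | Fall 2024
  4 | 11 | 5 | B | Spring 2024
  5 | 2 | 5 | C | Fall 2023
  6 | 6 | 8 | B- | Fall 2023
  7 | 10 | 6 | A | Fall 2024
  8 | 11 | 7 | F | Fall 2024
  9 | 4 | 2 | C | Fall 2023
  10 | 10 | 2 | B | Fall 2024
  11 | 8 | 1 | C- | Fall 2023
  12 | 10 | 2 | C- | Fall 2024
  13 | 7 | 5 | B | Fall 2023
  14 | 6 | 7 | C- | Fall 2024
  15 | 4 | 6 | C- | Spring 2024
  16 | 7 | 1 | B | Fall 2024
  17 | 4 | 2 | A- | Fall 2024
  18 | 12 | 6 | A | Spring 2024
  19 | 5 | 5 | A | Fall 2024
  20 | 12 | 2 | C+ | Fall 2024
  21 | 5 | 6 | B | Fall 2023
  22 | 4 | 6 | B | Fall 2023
SELECT name, year FROM students WHERE year >= 4

Execution result:
name | year
Grace Smith | 4
Eve Wilson | 4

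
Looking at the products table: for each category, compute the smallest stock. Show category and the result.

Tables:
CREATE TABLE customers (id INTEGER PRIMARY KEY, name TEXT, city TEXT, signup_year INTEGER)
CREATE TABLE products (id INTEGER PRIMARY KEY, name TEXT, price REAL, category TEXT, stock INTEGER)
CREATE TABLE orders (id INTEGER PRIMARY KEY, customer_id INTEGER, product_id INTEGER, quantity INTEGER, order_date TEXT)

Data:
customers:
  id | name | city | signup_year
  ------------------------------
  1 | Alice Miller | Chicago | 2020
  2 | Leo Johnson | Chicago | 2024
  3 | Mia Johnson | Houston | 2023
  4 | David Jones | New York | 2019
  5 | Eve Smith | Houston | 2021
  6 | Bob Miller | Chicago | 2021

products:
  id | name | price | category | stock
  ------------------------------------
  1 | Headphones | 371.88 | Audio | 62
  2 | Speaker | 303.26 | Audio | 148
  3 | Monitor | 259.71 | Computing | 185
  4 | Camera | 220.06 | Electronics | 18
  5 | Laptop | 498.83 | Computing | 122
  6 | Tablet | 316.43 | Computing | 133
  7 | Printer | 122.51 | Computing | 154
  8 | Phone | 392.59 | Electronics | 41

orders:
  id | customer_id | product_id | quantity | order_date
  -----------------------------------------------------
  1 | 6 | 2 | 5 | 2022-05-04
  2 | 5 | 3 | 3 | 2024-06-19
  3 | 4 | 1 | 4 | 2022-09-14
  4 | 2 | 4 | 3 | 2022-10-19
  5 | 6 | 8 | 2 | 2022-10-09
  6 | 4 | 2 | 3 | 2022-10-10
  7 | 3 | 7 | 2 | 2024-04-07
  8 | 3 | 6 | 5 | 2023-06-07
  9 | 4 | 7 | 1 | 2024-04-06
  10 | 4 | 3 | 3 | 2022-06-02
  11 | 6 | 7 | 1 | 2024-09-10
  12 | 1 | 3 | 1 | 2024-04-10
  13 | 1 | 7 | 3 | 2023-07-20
SELECT category, MIN(stock) AS min_stock FROM products GROUP BY category

Execution result:
category | min_stock
Audio | 62
Computing | 122
Electronics | 18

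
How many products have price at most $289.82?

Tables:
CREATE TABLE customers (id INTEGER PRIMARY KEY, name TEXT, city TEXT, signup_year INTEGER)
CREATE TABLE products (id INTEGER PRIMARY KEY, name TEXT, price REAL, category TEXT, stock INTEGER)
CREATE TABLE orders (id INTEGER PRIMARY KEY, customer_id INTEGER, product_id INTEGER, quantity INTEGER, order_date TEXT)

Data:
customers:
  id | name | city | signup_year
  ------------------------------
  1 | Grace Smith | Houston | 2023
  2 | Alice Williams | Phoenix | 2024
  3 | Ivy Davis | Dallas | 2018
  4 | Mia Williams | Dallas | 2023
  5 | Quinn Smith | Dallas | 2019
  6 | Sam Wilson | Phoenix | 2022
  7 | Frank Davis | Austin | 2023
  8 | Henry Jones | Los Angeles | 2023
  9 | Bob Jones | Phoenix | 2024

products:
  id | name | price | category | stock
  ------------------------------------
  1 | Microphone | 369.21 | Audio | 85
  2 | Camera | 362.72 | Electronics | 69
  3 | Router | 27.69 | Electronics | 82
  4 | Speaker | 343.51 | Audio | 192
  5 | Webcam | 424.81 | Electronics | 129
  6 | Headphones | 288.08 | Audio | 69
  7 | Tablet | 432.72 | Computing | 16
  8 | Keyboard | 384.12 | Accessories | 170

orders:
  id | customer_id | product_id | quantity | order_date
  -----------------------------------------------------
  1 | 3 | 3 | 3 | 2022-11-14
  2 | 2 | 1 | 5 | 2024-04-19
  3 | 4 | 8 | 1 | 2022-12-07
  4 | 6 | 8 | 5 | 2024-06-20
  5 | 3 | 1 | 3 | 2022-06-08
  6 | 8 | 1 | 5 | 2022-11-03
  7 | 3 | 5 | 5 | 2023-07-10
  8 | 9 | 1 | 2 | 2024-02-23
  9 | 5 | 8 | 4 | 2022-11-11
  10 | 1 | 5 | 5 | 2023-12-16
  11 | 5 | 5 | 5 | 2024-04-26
SELECT COUNT(*) FROM products WHERE price <= 289.82

Execution result:
2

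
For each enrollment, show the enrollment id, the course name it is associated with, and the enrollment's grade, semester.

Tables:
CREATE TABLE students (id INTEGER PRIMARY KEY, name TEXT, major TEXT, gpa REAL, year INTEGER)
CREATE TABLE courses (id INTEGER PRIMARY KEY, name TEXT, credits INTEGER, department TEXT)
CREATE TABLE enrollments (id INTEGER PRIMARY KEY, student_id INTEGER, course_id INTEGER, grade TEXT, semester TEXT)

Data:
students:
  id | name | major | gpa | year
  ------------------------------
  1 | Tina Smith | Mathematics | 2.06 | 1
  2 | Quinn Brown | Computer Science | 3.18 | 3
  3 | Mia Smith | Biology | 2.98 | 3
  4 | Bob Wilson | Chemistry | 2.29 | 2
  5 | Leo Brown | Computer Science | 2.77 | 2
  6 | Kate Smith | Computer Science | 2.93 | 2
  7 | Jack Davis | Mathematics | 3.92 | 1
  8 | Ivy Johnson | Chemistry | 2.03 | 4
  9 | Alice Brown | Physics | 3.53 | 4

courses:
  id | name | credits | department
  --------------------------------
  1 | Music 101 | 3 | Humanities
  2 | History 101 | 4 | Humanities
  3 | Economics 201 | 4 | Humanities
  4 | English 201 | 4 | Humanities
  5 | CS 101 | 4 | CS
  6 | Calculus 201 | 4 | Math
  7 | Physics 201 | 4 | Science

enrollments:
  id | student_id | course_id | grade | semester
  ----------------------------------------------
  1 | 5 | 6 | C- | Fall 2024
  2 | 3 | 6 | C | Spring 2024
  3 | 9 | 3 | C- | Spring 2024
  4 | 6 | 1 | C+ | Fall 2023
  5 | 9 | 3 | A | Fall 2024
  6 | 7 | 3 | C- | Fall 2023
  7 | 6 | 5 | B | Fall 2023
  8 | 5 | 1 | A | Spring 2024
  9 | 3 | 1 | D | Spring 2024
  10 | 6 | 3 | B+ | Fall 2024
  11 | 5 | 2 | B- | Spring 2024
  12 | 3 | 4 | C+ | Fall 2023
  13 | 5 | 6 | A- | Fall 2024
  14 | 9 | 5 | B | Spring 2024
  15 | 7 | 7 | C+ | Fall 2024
SELECT c.id, p.name AS course, c.grade, c.semester FROM enrollments c JOIN courses p ON c.course_id = p.id

Execution result:
id | course | grade | semester
1 | Calculus 201 | C- | Fall 2024
2 | Calculus 201 | C | Spring 2024
3 | Economics 201 | C- | Spring 2024
4 | Music 101 | C+ | Fall 2023
5 | Economics 201 | A | Fall 2024
6 | Economics 201 | C- | Fall 2023
7 | CS 101 | B | Fall 2023
8 | Music 101 | A | Spring 2024
9 | Music 101 | D | Spring 2024
10 | Economics 201 | B+ | Fall 2024
11 | History 101 | B- | Spring 2024
12 | English 201 | C+ | Fall 2023
13 | Calculus 201 | A- | Fall 2024
14 | CS 101 | B | Spring 2024
15 | Physics 201 | C+ | Fall 2024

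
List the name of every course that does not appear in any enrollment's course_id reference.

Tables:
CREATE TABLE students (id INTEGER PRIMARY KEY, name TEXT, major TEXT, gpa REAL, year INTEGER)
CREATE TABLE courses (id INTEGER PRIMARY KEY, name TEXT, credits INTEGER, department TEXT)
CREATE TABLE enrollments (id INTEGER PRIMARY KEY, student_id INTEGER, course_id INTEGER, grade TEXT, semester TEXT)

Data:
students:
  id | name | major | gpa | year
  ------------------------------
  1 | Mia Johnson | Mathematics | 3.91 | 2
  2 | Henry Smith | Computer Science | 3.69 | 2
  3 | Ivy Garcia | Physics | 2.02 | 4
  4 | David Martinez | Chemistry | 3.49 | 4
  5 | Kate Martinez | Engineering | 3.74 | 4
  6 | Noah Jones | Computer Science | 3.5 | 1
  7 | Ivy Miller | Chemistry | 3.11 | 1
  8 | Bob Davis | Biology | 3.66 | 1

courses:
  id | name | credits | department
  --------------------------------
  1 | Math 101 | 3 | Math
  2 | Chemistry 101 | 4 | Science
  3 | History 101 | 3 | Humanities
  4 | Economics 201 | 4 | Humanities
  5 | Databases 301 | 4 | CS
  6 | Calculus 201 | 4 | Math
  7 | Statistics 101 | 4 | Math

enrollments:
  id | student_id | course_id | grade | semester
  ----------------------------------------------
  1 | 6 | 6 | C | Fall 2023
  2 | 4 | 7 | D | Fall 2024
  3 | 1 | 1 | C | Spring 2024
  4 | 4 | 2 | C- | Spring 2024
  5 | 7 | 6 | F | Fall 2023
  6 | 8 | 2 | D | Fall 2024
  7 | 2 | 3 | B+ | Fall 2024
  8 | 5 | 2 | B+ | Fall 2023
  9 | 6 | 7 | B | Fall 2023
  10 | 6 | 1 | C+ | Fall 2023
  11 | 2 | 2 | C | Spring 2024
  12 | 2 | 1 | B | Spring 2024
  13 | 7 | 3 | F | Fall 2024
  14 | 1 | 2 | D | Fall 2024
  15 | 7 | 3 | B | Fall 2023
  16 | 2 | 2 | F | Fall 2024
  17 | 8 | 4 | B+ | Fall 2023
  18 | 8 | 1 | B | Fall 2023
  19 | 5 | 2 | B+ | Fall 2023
SELECT p.name FROM courses p LEFT JOIN enrollments c ON c.course_id = p.id WHERE c.id IS NULL

Execution result:
Databases 301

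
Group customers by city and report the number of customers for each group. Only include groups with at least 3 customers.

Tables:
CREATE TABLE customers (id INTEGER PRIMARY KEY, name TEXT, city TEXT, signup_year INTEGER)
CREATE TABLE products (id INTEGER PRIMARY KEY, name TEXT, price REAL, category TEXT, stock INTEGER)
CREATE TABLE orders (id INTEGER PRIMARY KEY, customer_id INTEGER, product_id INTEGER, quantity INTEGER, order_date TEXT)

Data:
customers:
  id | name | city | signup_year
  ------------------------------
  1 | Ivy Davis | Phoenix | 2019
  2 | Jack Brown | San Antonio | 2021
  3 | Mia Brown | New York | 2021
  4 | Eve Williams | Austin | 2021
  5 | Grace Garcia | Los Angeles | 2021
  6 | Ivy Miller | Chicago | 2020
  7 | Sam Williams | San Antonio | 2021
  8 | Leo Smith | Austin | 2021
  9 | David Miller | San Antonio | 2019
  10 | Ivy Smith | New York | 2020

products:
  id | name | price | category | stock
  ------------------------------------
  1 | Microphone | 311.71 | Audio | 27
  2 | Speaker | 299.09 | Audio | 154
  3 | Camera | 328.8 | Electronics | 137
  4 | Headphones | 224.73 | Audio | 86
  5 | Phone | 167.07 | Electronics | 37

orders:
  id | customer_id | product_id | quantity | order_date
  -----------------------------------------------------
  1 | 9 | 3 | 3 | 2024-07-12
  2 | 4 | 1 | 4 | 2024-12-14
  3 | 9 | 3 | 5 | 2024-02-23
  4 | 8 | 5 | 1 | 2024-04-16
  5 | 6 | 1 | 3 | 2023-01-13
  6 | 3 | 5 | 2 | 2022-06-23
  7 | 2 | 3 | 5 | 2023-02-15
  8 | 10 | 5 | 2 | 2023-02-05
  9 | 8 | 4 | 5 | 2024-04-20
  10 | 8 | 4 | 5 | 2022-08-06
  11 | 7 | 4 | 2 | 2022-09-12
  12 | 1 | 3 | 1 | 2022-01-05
SELECT city, COUNT(*) AS n FROM customers GROUP BY city HAVING COUNT(*) >= 3

Execution result:
city | n
San Antonio | 3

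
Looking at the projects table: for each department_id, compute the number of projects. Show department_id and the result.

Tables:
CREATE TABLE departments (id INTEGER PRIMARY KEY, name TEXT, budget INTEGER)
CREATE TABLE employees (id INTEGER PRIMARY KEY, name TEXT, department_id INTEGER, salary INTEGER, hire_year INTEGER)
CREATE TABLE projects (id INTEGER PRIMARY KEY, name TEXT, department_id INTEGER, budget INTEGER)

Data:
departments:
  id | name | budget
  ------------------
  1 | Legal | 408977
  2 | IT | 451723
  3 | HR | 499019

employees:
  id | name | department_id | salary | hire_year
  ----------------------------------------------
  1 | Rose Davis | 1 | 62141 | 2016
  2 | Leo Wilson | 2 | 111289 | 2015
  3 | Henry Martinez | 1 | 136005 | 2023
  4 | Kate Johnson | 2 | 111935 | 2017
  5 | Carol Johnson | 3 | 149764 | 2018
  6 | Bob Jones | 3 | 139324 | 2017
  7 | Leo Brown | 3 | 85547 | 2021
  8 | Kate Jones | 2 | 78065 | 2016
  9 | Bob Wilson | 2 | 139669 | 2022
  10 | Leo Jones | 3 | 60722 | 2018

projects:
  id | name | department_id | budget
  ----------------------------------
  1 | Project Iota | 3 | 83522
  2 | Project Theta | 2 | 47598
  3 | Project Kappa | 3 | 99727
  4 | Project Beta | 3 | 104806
SELECT department_id, COUNT(*) AS n FROM projects GROUP BY department_id

Execution result:
department_id | n
2 | 1
3 | 3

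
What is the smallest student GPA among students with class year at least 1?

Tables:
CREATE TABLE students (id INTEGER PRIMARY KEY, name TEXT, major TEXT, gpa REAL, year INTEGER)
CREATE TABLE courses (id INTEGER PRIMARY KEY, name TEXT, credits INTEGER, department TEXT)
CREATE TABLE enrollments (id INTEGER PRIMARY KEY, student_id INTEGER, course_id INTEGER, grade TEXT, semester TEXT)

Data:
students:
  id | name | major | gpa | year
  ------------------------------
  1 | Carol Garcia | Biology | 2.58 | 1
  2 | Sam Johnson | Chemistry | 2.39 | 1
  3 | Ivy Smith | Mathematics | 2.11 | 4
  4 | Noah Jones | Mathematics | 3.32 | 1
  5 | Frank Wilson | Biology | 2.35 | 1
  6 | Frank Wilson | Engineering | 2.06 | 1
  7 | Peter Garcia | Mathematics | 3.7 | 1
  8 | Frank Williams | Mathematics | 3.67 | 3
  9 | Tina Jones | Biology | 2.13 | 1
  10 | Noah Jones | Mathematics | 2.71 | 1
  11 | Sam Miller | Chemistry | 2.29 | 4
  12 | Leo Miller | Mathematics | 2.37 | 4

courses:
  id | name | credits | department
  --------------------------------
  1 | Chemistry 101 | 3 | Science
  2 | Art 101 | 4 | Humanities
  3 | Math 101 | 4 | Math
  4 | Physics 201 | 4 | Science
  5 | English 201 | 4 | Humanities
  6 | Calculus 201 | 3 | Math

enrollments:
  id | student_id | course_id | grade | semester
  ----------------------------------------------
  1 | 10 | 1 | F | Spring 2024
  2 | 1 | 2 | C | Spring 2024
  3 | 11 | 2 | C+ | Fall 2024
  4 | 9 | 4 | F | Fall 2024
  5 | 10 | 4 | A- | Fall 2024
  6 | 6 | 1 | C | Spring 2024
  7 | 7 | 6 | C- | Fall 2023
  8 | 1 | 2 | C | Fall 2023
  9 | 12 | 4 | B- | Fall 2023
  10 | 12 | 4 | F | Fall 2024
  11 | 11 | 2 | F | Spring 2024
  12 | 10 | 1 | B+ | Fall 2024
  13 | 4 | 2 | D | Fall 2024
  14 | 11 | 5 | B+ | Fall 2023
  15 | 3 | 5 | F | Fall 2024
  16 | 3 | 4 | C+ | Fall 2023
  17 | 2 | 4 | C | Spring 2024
SELECT MIN(gpa) FROM students WHERE year >= 1

Execution result:
2.06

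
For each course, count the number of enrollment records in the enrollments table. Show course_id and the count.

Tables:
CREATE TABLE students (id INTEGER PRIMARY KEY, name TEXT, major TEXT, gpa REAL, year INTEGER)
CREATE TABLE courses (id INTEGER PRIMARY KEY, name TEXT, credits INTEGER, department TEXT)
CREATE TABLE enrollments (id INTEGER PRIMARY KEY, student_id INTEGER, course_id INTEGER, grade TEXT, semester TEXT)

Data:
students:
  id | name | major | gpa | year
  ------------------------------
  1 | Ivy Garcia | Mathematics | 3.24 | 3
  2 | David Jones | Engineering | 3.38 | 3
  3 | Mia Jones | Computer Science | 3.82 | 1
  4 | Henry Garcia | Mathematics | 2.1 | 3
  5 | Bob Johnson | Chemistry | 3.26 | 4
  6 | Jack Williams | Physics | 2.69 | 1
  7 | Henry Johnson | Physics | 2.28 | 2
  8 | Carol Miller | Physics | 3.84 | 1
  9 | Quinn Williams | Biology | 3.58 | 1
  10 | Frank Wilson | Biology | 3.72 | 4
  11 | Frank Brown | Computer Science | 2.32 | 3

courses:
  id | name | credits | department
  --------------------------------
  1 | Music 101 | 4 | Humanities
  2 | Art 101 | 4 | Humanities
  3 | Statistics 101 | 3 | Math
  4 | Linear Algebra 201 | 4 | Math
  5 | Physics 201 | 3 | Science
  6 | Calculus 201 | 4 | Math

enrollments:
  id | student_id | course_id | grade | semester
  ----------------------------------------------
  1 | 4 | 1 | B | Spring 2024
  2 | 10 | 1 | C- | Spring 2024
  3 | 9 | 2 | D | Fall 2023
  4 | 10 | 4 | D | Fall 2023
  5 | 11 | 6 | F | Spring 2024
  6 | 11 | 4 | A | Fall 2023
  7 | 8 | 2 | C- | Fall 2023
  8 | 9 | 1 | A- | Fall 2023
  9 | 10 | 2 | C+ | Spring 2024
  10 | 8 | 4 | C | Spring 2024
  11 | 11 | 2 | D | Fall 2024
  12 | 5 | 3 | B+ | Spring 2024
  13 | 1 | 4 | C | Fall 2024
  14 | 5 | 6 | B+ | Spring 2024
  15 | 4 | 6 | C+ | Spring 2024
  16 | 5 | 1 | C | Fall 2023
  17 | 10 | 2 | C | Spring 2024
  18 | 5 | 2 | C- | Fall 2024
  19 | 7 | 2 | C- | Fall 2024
SELECT course_id, COUNT(*) AS enrollment_count FROM enrollments GROUP BY course_id

Execution result:
course_id | enrollment_count
1 | 4
2 | 7
3 | 1
4 | 4
6 | 3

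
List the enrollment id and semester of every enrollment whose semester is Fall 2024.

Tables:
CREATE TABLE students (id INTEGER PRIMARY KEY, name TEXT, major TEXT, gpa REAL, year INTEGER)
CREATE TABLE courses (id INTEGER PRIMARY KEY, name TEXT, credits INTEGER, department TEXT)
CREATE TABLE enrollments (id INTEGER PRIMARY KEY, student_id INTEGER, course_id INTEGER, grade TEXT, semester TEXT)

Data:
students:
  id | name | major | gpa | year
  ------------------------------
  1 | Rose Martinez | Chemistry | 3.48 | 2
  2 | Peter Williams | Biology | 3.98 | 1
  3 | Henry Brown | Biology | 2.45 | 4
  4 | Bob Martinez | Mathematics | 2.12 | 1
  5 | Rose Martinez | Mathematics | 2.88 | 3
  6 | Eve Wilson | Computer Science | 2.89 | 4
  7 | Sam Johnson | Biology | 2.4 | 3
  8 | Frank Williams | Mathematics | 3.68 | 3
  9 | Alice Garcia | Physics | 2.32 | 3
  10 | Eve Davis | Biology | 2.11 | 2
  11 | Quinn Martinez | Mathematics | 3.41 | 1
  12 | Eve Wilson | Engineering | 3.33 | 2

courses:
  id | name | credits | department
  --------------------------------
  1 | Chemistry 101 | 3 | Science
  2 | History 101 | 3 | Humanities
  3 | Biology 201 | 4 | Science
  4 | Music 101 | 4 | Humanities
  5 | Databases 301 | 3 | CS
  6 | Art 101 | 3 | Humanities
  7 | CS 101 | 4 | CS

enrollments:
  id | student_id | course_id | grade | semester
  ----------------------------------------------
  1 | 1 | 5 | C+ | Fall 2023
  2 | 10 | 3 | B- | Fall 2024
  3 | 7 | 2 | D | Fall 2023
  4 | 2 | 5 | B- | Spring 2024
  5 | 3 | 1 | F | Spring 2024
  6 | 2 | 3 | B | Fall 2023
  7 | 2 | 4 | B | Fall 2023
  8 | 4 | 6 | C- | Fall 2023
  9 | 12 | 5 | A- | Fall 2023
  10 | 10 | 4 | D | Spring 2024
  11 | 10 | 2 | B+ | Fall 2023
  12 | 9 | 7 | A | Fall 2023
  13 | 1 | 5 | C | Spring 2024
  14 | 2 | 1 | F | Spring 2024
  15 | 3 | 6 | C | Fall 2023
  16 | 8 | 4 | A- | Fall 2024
SELECT id, semester FROM enrollments WHERE semester = 'Fall 2024'

Execution result:
id | semester
2 | Fall 2024
16 | Fall 2024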